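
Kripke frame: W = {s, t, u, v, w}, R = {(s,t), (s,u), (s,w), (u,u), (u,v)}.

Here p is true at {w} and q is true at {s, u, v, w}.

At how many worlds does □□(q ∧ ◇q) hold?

s: successors {t, u, w}; □(q ∧ ◇q) there: t:T, u:F, w:T. ✗
t: no successors, so □□(q ∧ ◇q) holds vacuously. ✓
u: successors {u, v}; □(q ∧ ◇q) there: u:F, v:T. ✗
v: no successors, so □□(q ∧ ◇q) holds vacuously. ✓
w: no successors, so □□(q ∧ ◇q) holds vacuously. ✓
Satisfying worlds: {t, v, w}.

3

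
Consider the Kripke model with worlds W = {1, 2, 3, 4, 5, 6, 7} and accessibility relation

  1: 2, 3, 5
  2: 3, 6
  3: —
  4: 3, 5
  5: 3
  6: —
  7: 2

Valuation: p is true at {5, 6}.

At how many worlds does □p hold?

2

1: successors {2, 3, 5}; p there: 2:F, 3:F, 5:T. ✗
2: successors {3, 6}; p there: 3:F, 6:T. ✗
3: no successors, so □p holds vacuously. ✓
4: successors {3, 5}; p there: 3:F, 5:T. ✗
5: successors {3}; p there: 3:F. ✗
6: no successors, so □p holds vacuously. ✓
7: successors {2}; p there: 2:F. ✗
Satisfying worlds: {3, 6}.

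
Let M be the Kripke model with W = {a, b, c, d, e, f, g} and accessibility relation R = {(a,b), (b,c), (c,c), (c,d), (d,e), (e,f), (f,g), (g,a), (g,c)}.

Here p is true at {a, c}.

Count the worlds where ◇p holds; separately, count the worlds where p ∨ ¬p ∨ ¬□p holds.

3 and 7

For ◇p:
a: successors {b}; p there: b:F. ✗
b: successors {c}; p there: c:T. ✓
c: successors {c, d}; p there: c:T, d:F. ✓
d: successors {e}; p there: e:F. ✗
e: successors {f}; p there: f:F. ✗
f: successors {g}; p there: g:F. ✗
g: successors {a, c}; p there: a:T, c:T. ✓
— 3 worlds.
For p ∨ ¬p ∨ ¬□p:
a: p is T, ¬p ∨ ¬□p is T. ✓
b: p is F, ¬p ∨ ¬□p is T. ✓
c: p is T, ¬p ∨ ¬□p is T. ✓
d: p is F, ¬p ∨ ¬□p is T. ✓
e: p is F, ¬p ∨ ¬□p is T. ✓
f: p is F, ¬p ∨ ¬□p is T. ✓
g: p is F, ¬p ∨ ¬□p is T. ✓
— 7 worlds.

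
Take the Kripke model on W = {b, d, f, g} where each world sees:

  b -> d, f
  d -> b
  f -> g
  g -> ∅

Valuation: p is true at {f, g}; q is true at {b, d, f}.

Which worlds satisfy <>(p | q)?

{b, d, f}

b: successors {d, f}; p | q there: d:T, f:T. ✓
d: successors {b}; p | q there: b:T. ✓
f: successors {g}; p | q there: g:T. ✓
g: no successors, so <>(p | q) fails. ✗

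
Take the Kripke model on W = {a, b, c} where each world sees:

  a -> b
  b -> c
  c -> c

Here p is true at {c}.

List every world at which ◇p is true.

a: successors {b}; p there: b:F. ✗
b: successors {c}; p there: c:T. ✓
c: successors {c}; p there: c:T. ✓

{b, c}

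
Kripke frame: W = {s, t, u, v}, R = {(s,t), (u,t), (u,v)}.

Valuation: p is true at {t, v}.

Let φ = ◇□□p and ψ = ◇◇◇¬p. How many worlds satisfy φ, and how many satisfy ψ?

2 and 0

For ◇□□p:
s: successors {t}; □□p there: t:T. ✓
t: no successors, so ◇□□p fails. ✗
u: successors {t, v}; □□p there: t:T, v:T. ✓
v: no successors, so ◇□□p fails. ✗
— 2 worlds.
For ◇◇◇¬p:
s: successors {t}; ◇◇¬p there: t:F. ✗
t: no successors, so ◇◇◇¬p fails. ✗
u: successors {t, v}; ◇◇¬p there: t:F, v:F. ✗
v: no successors, so ◇◇◇¬p fails. ✗
— 0 worlds.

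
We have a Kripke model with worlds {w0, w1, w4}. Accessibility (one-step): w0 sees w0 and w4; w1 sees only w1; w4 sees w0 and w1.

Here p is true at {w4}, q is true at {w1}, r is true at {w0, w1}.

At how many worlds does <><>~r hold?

w0: successors {w0, w4}; <>~r there: w0:T, w4:F. ✓
w1: successors {w1}; <>~r there: w1:F. ✗
w4: successors {w0, w1}; <>~r there: w0:T, w1:F. ✓
Satisfying worlds: {w0, w4}.

2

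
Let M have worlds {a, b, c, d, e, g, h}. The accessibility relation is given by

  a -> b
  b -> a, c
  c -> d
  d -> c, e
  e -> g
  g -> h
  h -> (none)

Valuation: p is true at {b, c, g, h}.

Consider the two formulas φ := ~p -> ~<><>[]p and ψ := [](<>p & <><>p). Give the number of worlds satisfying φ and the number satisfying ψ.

For ~p -> ~<><>[]p:
a: ~p is T, ~<><>[]p is F. ✗
b: ~p is F, ~<><>[]p is T. ✓
c: ~p is F, ~<><>[]p is F. ✓
d: ~p is T, ~<><>[]p is F. ✗
e: ~p is T, ~<><>[]p is F. ✗
g: ~p is F, ~<><>[]p is T. ✓
h: ~p is F, ~<><>[]p is T. ✓
— 4 worlds.
For [](<>p & <><>p):
a: successors {b}; <>p & <><>p there: b:T. ✓
b: successors {a, c}; <>p & <><>p there: a:T, c:F. ✗
c: successors {d}; <>p & <><>p there: d:T. ✓
d: successors {c, e}; <>p & <><>p there: c:F, e:T. ✗
e: successors {g}; <>p & <><>p there: g:F. ✗
g: successors {h}; <>p & <><>p there: h:F. ✗
h: no successors, so [](<>p & <><>p) holds vacuously. ✓
— 3 worlds.

4 and 3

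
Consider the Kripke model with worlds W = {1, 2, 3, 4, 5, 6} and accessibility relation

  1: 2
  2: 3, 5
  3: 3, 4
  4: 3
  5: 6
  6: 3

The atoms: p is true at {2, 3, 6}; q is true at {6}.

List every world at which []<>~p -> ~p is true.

{1, 2, 3, 4, 5}

1: []<>~p is T, ~p is T. ✓
2: []<>~p is F, ~p is F. ✓
3: []<>~p is F, ~p is F. ✓
4: []<>~p is T, ~p is T. ✓
5: []<>~p is F, ~p is T. ✓
6: []<>~p is T, ~p is F. ✗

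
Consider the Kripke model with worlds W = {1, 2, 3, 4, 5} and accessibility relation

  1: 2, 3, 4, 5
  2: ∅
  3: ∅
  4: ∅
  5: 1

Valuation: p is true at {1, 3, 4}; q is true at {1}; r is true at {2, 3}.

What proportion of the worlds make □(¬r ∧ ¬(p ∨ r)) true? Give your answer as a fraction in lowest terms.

1: successors {2, 3, 4, 5}; ¬r ∧ ¬(p ∨ r) there: 2:F, 3:F, 4:F, 5:T. ✗
2: no successors, so □(¬r ∧ ¬(p ∨ r)) holds vacuously. ✓
3: no successors, so □(¬r ∧ ¬(p ∨ r)) holds vacuously. ✓
4: no successors, so □(¬r ∧ ¬(p ∨ r)) holds vacuously. ✓
5: successors {1}; ¬r ∧ ¬(p ∨ r) there: 1:F. ✗
That's 3 of 5 worlds, so 3/5.

3/5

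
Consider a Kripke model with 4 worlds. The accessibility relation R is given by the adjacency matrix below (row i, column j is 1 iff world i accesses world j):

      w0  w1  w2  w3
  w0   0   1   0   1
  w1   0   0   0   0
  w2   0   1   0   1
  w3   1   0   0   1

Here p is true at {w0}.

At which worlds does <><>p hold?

w0: successors {w1, w3}; <>p there: w1:F, w3:T. ✓
w1: no successors, so <><>p fails. ✗
w2: successors {w1, w3}; <>p there: w1:F, w3:T. ✓
w3: successors {w0, w3}; <>p there: w0:F, w3:T. ✓

{w0, w2, w3}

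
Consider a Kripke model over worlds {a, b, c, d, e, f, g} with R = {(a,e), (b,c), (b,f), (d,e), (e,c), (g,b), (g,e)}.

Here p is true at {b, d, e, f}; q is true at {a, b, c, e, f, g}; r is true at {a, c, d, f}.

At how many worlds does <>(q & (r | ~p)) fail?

a: successors {e}; q & (r | ~p) there: e:F. ✗
b: successors {c, f}; q & (r | ~p) there: c:T, f:T. ✓
c: no successors, so <>(q & (r | ~p)) fails. ✗
d: successors {e}; q & (r | ~p) there: e:F. ✗
e: successors {c}; q & (r | ~p) there: c:T. ✓
f: no successors, so <>(q & (r | ~p)) fails. ✗
g: successors {b, e}; q & (r | ~p) there: b:F, e:F. ✗
Satisfying worlds: {b, e}.
So <>(q & (r | ~p)) fails at the other 5 worlds.

5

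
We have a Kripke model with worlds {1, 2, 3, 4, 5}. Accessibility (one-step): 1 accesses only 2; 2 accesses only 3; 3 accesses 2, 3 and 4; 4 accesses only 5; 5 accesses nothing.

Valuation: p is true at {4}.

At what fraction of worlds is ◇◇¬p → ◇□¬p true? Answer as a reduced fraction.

4/5

1: ◇◇¬p is T, ◇□¬p is T. ✓
2: ◇◇¬p is T, ◇□¬p is F. ✗
3: ◇◇¬p is T, ◇□¬p is T. ✓
4: ◇◇¬p is F, ◇□¬p is T. ✓
5: ◇◇¬p is F, ◇□¬p is F. ✓
That's 4 of 5 worlds, so 4/5.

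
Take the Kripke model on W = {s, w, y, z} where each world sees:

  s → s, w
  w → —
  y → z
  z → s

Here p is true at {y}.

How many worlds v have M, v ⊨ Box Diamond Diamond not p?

s: successors {s, w}; Diamond Diamond not p there: s:T, w:F. ✗
w: no successors, so Box Diamond Diamond not p holds vacuously. ✓
y: successors {z}; Diamond Diamond not p there: z:T. ✓
z: successors {s}; Diamond Diamond not p there: s:T. ✓
Satisfying worlds: {w, y, z}.

3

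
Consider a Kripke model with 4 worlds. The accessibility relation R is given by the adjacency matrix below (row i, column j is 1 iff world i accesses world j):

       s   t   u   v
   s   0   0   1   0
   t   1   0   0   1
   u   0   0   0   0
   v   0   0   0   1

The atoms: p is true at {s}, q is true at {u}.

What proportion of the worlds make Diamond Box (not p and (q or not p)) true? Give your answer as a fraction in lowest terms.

3/4

s: successors {u}; Box (not p and (q or not p)) there: u:T. ✓
t: successors {s, v}; Box (not p and (q or not p)) there: s:T, v:T. ✓
u: no successors, so Diamond Box (not p and (q or not p)) fails. ✗
v: successors {v}; Box (not p and (q or not p)) there: v:T. ✓
That's 3 of 4 worlds, so 3/4.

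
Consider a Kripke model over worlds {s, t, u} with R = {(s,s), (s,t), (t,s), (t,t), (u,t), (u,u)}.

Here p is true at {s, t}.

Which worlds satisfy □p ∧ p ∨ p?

s: □p ∧ p is T, p is T. ✓
t: □p ∧ p is T, p is T. ✓
u: □p ∧ p is F, p is F. ✗

{s, t}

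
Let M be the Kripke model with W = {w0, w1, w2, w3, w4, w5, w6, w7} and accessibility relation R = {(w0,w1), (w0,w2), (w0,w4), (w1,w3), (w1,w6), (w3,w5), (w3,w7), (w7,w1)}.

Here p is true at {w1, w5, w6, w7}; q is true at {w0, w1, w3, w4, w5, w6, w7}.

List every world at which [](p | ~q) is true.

{w2, w3, w4, w5, w6, w7}

w0: successors {w1, w2, w4}; p | ~q there: w1:T, w2:T, w4:F. ✗
w1: successors {w3, w6}; p | ~q there: w3:F, w6:T. ✗
w2: no successors, so [](p | ~q) holds vacuously. ✓
w3: successors {w5, w7}; p | ~q there: w5:T, w7:T. ✓
w4: no successors, so [](p | ~q) holds vacuously. ✓
w5: no successors, so [](p | ~q) holds vacuously. ✓
w6: no successors, so [](p | ~q) holds vacuously. ✓
w7: successors {w1}; p | ~q there: w1:T. ✓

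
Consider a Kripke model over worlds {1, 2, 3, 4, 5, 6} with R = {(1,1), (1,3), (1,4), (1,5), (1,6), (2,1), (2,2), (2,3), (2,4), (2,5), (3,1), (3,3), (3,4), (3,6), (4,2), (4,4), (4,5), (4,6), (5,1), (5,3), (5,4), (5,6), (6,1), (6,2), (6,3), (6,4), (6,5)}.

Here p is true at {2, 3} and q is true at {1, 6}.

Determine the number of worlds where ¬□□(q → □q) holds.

1: □□(q → □q) is F. ✓
2: □□(q → □q) is F. ✓
3: □□(q → □q) is F. ✓
4: □□(q → □q) is F. ✓
5: □□(q → □q) is F. ✓
6: □□(q → □q) is F. ✓
Satisfying worlds: {1, 2, 3, 4, 5, 6}.

6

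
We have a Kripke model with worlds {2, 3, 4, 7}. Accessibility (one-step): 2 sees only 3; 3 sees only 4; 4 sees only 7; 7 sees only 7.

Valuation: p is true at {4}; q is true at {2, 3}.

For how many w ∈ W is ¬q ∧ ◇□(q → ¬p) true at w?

2

2: ¬q is F, ◇□(q → ¬p) is T. ✗
3: ¬q is F, ◇□(q → ¬p) is T. ✗
4: ¬q is T, ◇□(q → ¬p) is T. ✓
7: ¬q is T, ◇□(q → ¬p) is T. ✓
Satisfying worlds: {4, 7}.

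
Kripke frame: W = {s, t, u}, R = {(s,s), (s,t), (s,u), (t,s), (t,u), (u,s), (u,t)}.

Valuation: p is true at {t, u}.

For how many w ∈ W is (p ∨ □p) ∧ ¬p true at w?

s: p ∨ □p is F, ¬p is T. ✗
t: p ∨ □p is T, ¬p is F. ✗
u: p ∨ □p is T, ¬p is F. ✗
Satisfying worlds: ∅.

0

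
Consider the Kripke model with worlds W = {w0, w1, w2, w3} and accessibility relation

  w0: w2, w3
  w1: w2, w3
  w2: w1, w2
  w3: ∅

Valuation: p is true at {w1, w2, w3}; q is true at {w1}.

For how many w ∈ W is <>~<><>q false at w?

2

w0: successors {w2, w3}; ~<><>q there: w2:F, w3:T. ✓
w1: successors {w2, w3}; ~<><>q there: w2:F, w3:T. ✓
w2: successors {w1, w2}; ~<><>q there: w1:F, w2:F. ✗
w3: no successors, so <>~<><>q fails. ✗
Satisfying worlds: {w0, w1}.
So <>~<><>q fails at the other 2 worlds.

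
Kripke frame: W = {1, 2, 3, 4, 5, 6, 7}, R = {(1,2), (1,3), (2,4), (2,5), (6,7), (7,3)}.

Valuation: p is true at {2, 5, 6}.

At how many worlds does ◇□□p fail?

3

1: successors {2, 3}; □□p there: 2:T, 3:T. ✓
2: successors {4, 5}; □□p there: 4:T, 5:T. ✓
3: no successors, so ◇□□p fails. ✗
4: no successors, so ◇□□p fails. ✗
5: no successors, so ◇□□p fails. ✗
6: successors {7}; □□p there: 7:T. ✓
7: successors {3}; □□p there: 3:T. ✓
Satisfying worlds: {1, 2, 6, 7}.
So ◇□□p fails at the other 3 worlds.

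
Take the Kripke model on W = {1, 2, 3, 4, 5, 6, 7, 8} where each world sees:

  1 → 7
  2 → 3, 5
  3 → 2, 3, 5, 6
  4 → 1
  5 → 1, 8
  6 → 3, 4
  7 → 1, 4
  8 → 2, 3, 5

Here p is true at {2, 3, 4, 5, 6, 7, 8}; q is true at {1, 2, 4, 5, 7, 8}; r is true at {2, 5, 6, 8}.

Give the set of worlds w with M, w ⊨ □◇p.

1: successors {7}; ◇p there: 7:T. ✓
2: successors {3, 5}; ◇p there: 3:T, 5:T. ✓
3: successors {2, 3, 5, 6}; ◇p there: 2:T, 3:T, 5:T, 6:T. ✓
4: successors {1}; ◇p there: 1:T. ✓
5: successors {1, 8}; ◇p there: 1:T, 8:T. ✓
6: successors {3, 4}; ◇p there: 3:T, 4:F. ✗
7: successors {1, 4}; ◇p there: 1:T, 4:F. ✗
8: successors {2, 3, 5}; ◇p there: 2:T, 3:T, 5:T. ✓

{1, 2, 3, 4, 5, 8}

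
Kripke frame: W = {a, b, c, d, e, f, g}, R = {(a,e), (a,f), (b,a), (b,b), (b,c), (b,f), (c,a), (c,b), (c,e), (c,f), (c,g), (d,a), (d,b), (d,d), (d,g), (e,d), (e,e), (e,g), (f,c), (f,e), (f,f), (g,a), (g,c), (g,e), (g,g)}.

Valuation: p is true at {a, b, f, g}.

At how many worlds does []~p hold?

0

a: successors {e, f}; ~p there: e:T, f:F. ✗
b: successors {a, b, c, f}; ~p there: a:F, b:F, c:T, f:F. ✗
c: successors {a, b, e, f, g}; ~p there: a:F, b:F, e:T, f:F, g:F. ✗
d: successors {a, b, d, g}; ~p there: a:F, b:F, d:T, g:F. ✗
e: successors {d, e, g}; ~p there: d:T, e:T, g:F. ✗
f: successors {c, e, f}; ~p there: c:T, e:T, f:F. ✗
g: successors {a, c, e, g}; ~p there: a:F, c:T, e:T, g:F. ✗
Satisfying worlds: ∅.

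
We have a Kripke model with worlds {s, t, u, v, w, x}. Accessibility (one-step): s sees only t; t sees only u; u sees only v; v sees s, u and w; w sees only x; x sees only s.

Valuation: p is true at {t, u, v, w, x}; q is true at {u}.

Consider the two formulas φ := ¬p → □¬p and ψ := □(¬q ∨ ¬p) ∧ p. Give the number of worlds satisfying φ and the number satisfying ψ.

For ¬p → □¬p:
s: ¬p is T, □¬p is F. ✗
t: ¬p is F, □¬p is F. ✓
u: ¬p is F, □¬p is F. ✓
v: ¬p is F, □¬p is F. ✓
w: ¬p is F, □¬p is F. ✓
x: ¬p is F, □¬p is T. ✓
— 5 worlds.
For □(¬q ∨ ¬p) ∧ p:
s: □(¬q ∨ ¬p) is T, p is F. ✗
t: □(¬q ∨ ¬p) is F, p is T. ✗
u: □(¬q ∨ ¬p) is T, p is T. ✓
v: □(¬q ∨ ¬p) is F, p is T. ✗
w: □(¬q ∨ ¬p) is T, p is T. ✓
x: □(¬q ∨ ¬p) is T, p is T. ✓
— 3 worlds.

5 and 3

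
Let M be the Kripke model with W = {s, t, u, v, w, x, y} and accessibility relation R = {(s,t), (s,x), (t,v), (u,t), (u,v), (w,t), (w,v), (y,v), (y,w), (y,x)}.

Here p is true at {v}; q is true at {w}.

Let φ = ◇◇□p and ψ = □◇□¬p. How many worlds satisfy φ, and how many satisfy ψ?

4 and 2

For ◇◇□p:
s: successors {t, x}; ◇□p there: t:T, x:F. ✓
t: successors {v}; ◇□p there: v:F. ✗
u: successors {t, v}; ◇□p there: t:T, v:F. ✓
v: no successors, so ◇◇□p fails. ✗
w: successors {t, v}; ◇□p there: t:T, v:F. ✓
x: no successors, so ◇◇□p fails. ✗
y: successors {v, w, x}; ◇□p there: v:F, w:T, x:F. ✓
— 4 worlds.
For □◇□¬p:
s: successors {t, x}; ◇□¬p there: t:T, x:F. ✗
t: successors {v}; ◇□¬p there: v:F. ✗
u: successors {t, v}; ◇□¬p there: t:T, v:F. ✗
v: no successors, so □◇□¬p holds vacuously. ✓
w: successors {t, v}; ◇□¬p there: t:T, v:F. ✗
x: no successors, so □◇□¬p holds vacuously. ✓
y: successors {v, w, x}; ◇□¬p there: v:F, w:T, x:F. ✗
— 2 worlds.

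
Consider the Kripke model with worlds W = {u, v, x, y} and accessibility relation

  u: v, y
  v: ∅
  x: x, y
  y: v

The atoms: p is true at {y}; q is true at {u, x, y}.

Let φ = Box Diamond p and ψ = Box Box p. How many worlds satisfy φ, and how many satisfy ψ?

For Box Diamond p:
u: successors {v, y}; Diamond p there: v:F, y:F. ✗
v: no successors, so Box Diamond p holds vacuously. ✓
x: successors {x, y}; Diamond p there: x:T, y:F. ✗
y: successors {v}; Diamond p there: v:F. ✗
— 1 world.
For Box Box p:
u: successors {v, y}; Box p there: v:T, y:F. ✗
v: no successors, so Box Box p holds vacuously. ✓
x: successors {x, y}; Box p there: x:F, y:F. ✗
y: successors {v}; Box p there: v:T. ✓
— 2 worlds.

1 and 2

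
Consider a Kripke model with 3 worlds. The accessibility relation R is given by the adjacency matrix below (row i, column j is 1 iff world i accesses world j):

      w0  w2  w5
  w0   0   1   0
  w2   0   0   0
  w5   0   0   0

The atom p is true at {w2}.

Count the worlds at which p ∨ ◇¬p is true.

1

w0: p is F, ◇¬p is F. ✗
w2: p is T, ◇¬p is F. ✓
w5: p is F, ◇¬p is F. ✗
Satisfying worlds: {w2}.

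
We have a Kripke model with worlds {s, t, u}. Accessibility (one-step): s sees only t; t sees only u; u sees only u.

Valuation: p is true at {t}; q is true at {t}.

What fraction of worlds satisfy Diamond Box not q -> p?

s: Diamond Box not q is T, p is F. ✗
t: Diamond Box not q is T, p is T. ✓
u: Diamond Box not q is T, p is F. ✗
That's 1 of 3 worlds, so 1/3.

1/3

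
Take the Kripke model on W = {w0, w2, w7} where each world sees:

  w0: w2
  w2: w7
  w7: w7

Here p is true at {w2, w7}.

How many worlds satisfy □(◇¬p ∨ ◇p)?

3

w0: successors {w2}; ◇¬p ∨ ◇p there: w2:T. ✓
w2: successors {w7}; ◇¬p ∨ ◇p there: w7:T. ✓
w7: successors {w7}; ◇¬p ∨ ◇p there: w7:T. ✓
Satisfying worlds: {w0, w2, w7}.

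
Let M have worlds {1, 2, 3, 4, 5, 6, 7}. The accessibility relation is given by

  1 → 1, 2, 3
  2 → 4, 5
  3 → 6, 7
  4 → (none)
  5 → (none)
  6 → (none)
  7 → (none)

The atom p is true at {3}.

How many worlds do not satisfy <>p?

1: successors {1, 2, 3}; p there: 1:F, 2:F, 3:T. ✓
2: successors {4, 5}; p there: 4:F, 5:F. ✗
3: successors {6, 7}; p there: 6:F, 7:F. ✗
4: no successors, so <>p fails. ✗
5: no successors, so <>p fails. ✗
6: no successors, so <>p fails. ✗
7: no successors, so <>p fails. ✗
Satisfying worlds: {1}.
So <>p fails at the other 6 worlds.

6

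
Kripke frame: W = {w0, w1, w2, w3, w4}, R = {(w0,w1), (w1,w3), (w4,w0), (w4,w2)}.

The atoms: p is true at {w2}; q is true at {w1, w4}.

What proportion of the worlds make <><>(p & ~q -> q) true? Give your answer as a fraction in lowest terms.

w0: successors {w1}; <>(p & ~q -> q) there: w1:T. ✓
w1: successors {w3}; <>(p & ~q -> q) there: w3:F. ✗
w2: no successors, so <><>(p & ~q -> q) fails. ✗
w3: no successors, so <><>(p & ~q -> q) fails. ✗
w4: successors {w0, w2}; <>(p & ~q -> q) there: w0:T, w2:F. ✓
That's 2 of 5 worlds, so 2/5.

2/5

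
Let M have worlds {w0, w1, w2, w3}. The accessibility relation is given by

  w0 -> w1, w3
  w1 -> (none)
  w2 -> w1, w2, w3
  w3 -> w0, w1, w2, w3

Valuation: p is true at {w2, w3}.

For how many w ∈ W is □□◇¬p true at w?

w0: successors {w1, w3}; □◇¬p there: w1:T, w3:F. ✗
w1: no successors, so □□◇¬p holds vacuously. ✓
w2: successors {w1, w2, w3}; □◇¬p there: w1:T, w2:F, w3:F. ✗
w3: successors {w0, w1, w2, w3}; □◇¬p there: w0:F, w1:T, w2:F, w3:F. ✗
Satisfying worlds: {w1}.

1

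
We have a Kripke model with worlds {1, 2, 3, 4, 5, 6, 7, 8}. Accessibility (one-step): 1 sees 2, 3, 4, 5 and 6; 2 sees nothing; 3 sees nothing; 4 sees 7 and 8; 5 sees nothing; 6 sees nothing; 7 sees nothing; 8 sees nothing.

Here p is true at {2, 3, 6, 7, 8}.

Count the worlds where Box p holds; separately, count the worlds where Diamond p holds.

7 and 2

For Box p:
1: successors {2, 3, 4, 5, 6}; p there: 2:T, 3:T, 4:F, 5:F, 6:T. ✗
2: no successors, so Box p holds vacuously. ✓
3: no successors, so Box p holds vacuously. ✓
4: successors {7, 8}; p there: 7:T, 8:T. ✓
5: no successors, so Box p holds vacuously. ✓
6: no successors, so Box p holds vacuously. ✓
7: no successors, so Box p holds vacuously. ✓
8: no successors, so Box p holds vacuously. ✓
— 7 worlds.
For Diamond p:
1: successors {2, 3, 4, 5, 6}; p there: 2:T, 3:T, 4:F, 5:F, 6:T. ✓
2: no successors, so Diamond p fails. ✗
3: no successors, so Diamond p fails. ✗
4: successors {7, 8}; p there: 7:T, 8:T. ✓
5: no successors, so Diamond p fails. ✗
6: no successors, so Diamond p fails. ✗
7: no successors, so Diamond p fails. ✗
8: no successors, so Diamond p fails. ✗
— 2 worlds.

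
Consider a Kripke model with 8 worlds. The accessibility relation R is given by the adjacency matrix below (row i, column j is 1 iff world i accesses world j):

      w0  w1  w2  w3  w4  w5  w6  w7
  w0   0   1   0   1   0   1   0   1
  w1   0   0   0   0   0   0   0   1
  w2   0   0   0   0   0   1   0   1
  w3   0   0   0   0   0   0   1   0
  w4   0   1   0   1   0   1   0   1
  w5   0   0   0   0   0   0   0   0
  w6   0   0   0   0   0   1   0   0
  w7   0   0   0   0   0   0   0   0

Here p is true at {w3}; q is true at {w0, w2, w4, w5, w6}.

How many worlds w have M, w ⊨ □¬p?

w0: successors {w1, w3, w5, w7}; ¬p there: w1:T, w3:F, w5:T, w7:T. ✗
w1: successors {w7}; ¬p there: w7:T. ✓
w2: successors {w5, w7}; ¬p there: w5:T, w7:T. ✓
w3: successors {w6}; ¬p there: w6:T. ✓
w4: successors {w1, w3, w5, w7}; ¬p there: w1:T, w3:F, w5:T, w7:T. ✗
w5: no successors, so □¬p holds vacuously. ✓
w6: successors {w5}; ¬p there: w5:T. ✓
w7: no successors, so □¬p holds vacuously. ✓
Satisfying worlds: {w1, w2, w3, w5, w6, w7}.

6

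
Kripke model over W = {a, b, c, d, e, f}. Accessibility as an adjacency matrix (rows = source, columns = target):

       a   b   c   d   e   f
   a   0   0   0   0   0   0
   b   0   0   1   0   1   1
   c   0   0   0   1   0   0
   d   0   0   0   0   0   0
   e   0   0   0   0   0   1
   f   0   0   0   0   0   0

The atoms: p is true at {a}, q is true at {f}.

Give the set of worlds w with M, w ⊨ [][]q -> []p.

{a, b, d, f}

a: [][]q is T, []p is T. ✓
b: [][]q is F, []p is F. ✓
c: [][]q is T, []p is F. ✗
d: [][]q is T, []p is T. ✓
e: [][]q is T, []p is F. ✗
f: [][]q is T, []p is T. ✓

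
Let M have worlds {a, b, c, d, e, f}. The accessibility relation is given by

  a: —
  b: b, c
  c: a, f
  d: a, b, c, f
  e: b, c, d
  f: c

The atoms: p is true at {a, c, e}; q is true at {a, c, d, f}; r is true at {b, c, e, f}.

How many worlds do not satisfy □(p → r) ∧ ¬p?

4

a: □(p → r) is T, ¬p is F. ✗
b: □(p → r) is T, ¬p is T. ✓
c: □(p → r) is F, ¬p is F. ✗
d: □(p → r) is F, ¬p is T. ✗
e: □(p → r) is T, ¬p is F. ✗
f: □(p → r) is T, ¬p is T. ✓
Satisfying worlds: {b, f}.
So □(p → r) ∧ ¬p fails at the other 4 worlds.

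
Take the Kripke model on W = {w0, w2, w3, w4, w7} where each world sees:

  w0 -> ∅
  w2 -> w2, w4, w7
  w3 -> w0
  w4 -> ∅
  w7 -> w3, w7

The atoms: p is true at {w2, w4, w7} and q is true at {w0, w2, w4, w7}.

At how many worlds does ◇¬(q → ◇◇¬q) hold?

2

w0: no successors, so ◇¬(q → ◇◇¬q) fails. ✗
w2: successors {w2, w4, w7}; ¬(q → ◇◇¬q) there: w2:F, w4:T, w7:F. ✓
w3: successors {w0}; ¬(q → ◇◇¬q) there: w0:T. ✓
w4: no successors, so ◇¬(q → ◇◇¬q) fails. ✗
w7: successors {w3, w7}; ¬(q → ◇◇¬q) there: w3:F, w7:F. ✗
Satisfying worlds: {w2, w3}.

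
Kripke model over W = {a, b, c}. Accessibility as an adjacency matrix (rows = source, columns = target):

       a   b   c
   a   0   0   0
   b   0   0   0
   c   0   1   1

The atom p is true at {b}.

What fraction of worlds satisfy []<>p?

a: no successors, so []<>p holds vacuously. ✓
b: no successors, so []<>p holds vacuously. ✓
c: successors {b, c}; <>p there: b:F, c:T. ✗
That's 2 of 3 worlds, so 2/3.

2/3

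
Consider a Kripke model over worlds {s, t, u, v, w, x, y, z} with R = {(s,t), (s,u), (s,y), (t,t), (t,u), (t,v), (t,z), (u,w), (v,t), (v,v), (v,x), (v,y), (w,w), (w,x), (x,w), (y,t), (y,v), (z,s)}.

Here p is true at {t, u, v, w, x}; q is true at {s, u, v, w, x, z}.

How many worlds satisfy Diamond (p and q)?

7

s: successors {t, u, y}; p and q there: t:F, u:T, y:F. ✓
t: successors {t, u, v, z}; p and q there: t:F, u:T, v:T, z:F. ✓
u: successors {w}; p and q there: w:T. ✓
v: successors {t, v, x, y}; p and q there: t:F, v:T, x:T, y:F. ✓
w: successors {w, x}; p and q there: w:T, x:T. ✓
x: successors {w}; p and q there: w:T. ✓
y: successors {t, v}; p and q there: t:F, v:T. ✓
z: successors {s}; p and q there: s:F. ✗
Satisfying worlds: {s, t, u, v, w, x, y}.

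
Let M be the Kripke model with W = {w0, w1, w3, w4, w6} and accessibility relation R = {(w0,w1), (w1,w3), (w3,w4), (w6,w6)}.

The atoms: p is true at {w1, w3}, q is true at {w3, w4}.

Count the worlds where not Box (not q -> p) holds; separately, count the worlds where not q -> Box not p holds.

1 and 3

For not Box (not q -> p):
w0: Box (not q -> p) is T. ✗
w1: Box (not q -> p) is T. ✗
w3: Box (not q -> p) is T. ✗
w4: Box (not q -> p) is T. ✗
w6: Box (not q -> p) is F. ✓
— 1 world.
For not q -> Box not p:
w0: not q is T, Box not p is F. ✗
w1: not q is T, Box not p is F. ✗
w3: not q is F, Box not p is T. ✓
w4: not q is F, Box not p is T. ✓
w6: not q is T, Box not p is T. ✓
— 3 worlds.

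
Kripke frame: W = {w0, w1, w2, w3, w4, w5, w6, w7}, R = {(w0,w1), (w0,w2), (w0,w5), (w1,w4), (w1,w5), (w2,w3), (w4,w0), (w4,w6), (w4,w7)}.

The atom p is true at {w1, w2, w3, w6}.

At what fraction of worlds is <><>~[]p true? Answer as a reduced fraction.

w0: successors {w1, w2, w5}; <>~[]p there: w1:T, w2:F, w5:F. ✓
w1: successors {w4, w5}; <>~[]p there: w4:T, w5:F. ✓
w2: successors {w3}; <>~[]p there: w3:F. ✗
w3: no successors, so <><>~[]p fails. ✗
w4: successors {w0, w6, w7}; <>~[]p there: w0:T, w6:F, w7:F. ✓
w5: no successors, so <><>~[]p fails. ✗
w6: no successors, so <><>~[]p fails. ✗
w7: no successors, so <><>~[]p fails. ✗
That's 3 of 8 worlds, so 3/8.

3/8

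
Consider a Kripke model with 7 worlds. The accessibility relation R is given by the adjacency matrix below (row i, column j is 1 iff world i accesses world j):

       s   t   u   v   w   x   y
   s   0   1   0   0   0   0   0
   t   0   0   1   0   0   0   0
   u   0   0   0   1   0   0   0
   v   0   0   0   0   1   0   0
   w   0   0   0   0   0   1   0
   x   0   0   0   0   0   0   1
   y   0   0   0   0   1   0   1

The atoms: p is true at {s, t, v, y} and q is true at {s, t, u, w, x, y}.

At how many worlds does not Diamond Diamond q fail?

6

s: Diamond Diamond q is T. ✗
t: Diamond Diamond q is F. ✓
u: Diamond Diamond q is T. ✗
v: Diamond Diamond q is T. ✗
w: Diamond Diamond q is T. ✗
x: Diamond Diamond q is T. ✗
y: Diamond Diamond q is T. ✗
Satisfying worlds: {t}.
So not Diamond Diamond q fails at the other 6 worlds.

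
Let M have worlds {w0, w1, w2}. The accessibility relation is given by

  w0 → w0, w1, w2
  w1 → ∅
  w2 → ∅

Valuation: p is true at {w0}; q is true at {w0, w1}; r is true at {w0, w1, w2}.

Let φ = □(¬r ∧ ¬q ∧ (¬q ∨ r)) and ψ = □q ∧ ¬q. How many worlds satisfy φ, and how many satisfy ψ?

2 and 1

For □(¬r ∧ ¬q ∧ (¬q ∨ r)):
w0: successors {w0, w1, w2}; ¬r ∧ ¬q ∧ (¬q ∨ r) there: w0:F, w1:F, w2:F. ✗
w1: no successors, so □(¬r ∧ ¬q ∧ (¬q ∨ r)) holds vacuously. ✓
w2: no successors, so □(¬r ∧ ¬q ∧ (¬q ∨ r)) holds vacuously. ✓
— 2 worlds.
For □q ∧ ¬q:
w0: □q is F, ¬q is F. ✗
w1: □q is T, ¬q is F. ✗
w2: □q is T, ¬q is T. ✓
— 1 world.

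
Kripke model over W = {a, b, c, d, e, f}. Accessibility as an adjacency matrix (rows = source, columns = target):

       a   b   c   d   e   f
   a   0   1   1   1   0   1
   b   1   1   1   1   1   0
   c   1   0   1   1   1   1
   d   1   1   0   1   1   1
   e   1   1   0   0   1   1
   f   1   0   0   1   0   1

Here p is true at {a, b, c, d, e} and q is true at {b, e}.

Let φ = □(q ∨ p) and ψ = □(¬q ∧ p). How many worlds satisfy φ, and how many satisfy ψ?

For □(q ∨ p):
a: successors {b, c, d, f}; q ∨ p there: b:T, c:T, d:T, f:F. ✗
b: successors {a, b, c, d, e}; q ∨ p there: a:T, b:T, c:T, d:T, e:T. ✓
c: successors {a, c, d, e, f}; q ∨ p there: a:T, c:T, d:T, e:T, f:F. ✗
d: successors {a, b, d, e, f}; q ∨ p there: a:T, b:T, d:T, e:T, f:F. ✗
e: successors {a, b, e, f}; q ∨ p there: a:T, b:T, e:T, f:F. ✗
f: successors {a, d, f}; q ∨ p there: a:T, d:T, f:F. ✗
— 1 world.
For □(¬q ∧ p):
a: successors {b, c, d, f}; ¬q ∧ p there: b:F, c:T, d:T, f:F. ✗
b: successors {a, b, c, d, e}; ¬q ∧ p there: a:T, b:F, c:T, d:T, e:F. ✗
c: successors {a, c, d, e, f}; ¬q ∧ p there: a:T, c:T, d:T, e:F, f:F. ✗
d: successors {a, b, d, e, f}; ¬q ∧ p there: a:T, b:F, d:T, e:F, f:F. ✗
e: successors {a, b, e, f}; ¬q ∧ p there: a:T, b:F, e:F, f:F. ✗
f: successors {a, d, f}; ¬q ∧ p there: a:T, d:T, f:F. ✗
— 0 worlds.

1 and 0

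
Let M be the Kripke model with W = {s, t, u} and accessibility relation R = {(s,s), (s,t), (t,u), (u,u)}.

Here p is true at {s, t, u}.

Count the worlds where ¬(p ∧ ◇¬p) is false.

0

s: p ∧ ◇¬p is F. ✓
t: p ∧ ◇¬p is F. ✓
u: p ∧ ◇¬p is F. ✓
Satisfying worlds: {s, t, u}.
So ¬(p ∧ ◇¬p) fails at the other 0 worlds.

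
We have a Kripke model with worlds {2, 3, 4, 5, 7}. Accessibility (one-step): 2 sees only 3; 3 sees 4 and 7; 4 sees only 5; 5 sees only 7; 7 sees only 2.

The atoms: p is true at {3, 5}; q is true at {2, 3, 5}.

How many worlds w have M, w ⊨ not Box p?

3

2: Box p is T. ✗
3: Box p is F. ✓
4: Box p is T. ✗
5: Box p is F. ✓
7: Box p is F. ✓
Satisfying worlds: {3, 5, 7}.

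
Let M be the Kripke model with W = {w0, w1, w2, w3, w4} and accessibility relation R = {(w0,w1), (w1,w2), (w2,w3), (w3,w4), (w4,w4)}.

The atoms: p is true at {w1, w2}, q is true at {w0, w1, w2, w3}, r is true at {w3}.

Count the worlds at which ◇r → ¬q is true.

w0: ◇r is F, ¬q is F. ✓
w1: ◇r is F, ¬q is F. ✓
w2: ◇r is T, ¬q is F. ✗
w3: ◇r is F, ¬q is F. ✓
w4: ◇r is F, ¬q is T. ✓
Satisfying worlds: {w0, w1, w3, w4}.

4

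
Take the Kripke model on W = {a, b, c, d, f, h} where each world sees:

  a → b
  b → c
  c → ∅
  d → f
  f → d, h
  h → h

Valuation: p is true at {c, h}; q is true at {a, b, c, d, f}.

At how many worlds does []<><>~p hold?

a: successors {b}; <><>~p there: b:F. ✗
b: successors {c}; <><>~p there: c:F. ✗
c: no successors, so []<><>~p holds vacuously. ✓
d: successors {f}; <><>~p there: f:T. ✓
f: successors {d, h}; <><>~p there: d:T, h:F. ✗
h: successors {h}; <><>~p there: h:F. ✗
Satisfying worlds: {c, d}.

2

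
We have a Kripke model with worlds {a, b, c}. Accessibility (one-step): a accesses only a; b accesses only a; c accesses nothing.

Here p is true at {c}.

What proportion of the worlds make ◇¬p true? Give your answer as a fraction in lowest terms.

a: successors {a}; ¬p there: a:T. ✓
b: successors {a}; ¬p there: a:T. ✓
c: no successors, so ◇¬p fails. ✗
That's 2 of 3 worlds, so 2/3.

2/3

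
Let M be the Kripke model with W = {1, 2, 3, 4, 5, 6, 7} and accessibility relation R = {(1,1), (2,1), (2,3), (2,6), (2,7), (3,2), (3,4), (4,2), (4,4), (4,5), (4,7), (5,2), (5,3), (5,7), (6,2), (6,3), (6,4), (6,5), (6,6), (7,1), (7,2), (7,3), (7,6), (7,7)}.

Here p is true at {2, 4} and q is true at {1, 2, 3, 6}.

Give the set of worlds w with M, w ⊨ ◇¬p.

1: successors {1}; ¬p there: 1:T. ✓
2: successors {1, 3, 6, 7}; ¬p there: 1:T, 3:T, 6:T, 7:T. ✓
3: successors {2, 4}; ¬p there: 2:F, 4:F. ✗
4: successors {2, 4, 5, 7}; ¬p there: 2:F, 4:F, 5:T, 7:T. ✓
5: successors {2, 3, 7}; ¬p there: 2:F, 3:T, 7:T. ✓
6: successors {2, 3, 4, 5, 6}; ¬p there: 2:F, 3:T, 4:F, 5:T, 6:T. ✓
7: successors {1, 2, 3, 6, 7}; ¬p there: 1:T, 2:F, 3:T, 6:T, 7:T. ✓

{1, 2, 4, 5, 6, 7}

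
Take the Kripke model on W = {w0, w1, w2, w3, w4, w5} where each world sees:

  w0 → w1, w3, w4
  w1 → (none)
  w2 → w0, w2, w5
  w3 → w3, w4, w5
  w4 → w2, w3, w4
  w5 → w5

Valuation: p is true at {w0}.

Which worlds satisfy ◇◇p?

w0: successors {w1, w3, w4}; ◇p there: w1:F, w3:F, w4:F. ✗
w1: no successors, so ◇◇p fails. ✗
w2: successors {w0, w2, w5}; ◇p there: w0:F, w2:T, w5:F. ✓
w3: successors {w3, w4, w5}; ◇p there: w3:F, w4:F, w5:F. ✗
w4: successors {w2, w3, w4}; ◇p there: w2:T, w3:F, w4:F. ✓
w5: successors {w5}; ◇p there: w5:F. ✗

{w2, w4}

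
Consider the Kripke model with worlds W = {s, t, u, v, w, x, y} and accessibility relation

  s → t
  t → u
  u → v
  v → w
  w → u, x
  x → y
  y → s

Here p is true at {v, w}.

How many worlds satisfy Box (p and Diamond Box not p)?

s: successors {t}; p and Diamond Box not p there: t:F. ✗
t: successors {u}; p and Diamond Box not p there: u:F. ✗
u: successors {v}; p and Diamond Box not p there: v:T. ✓
v: successors {w}; p and Diamond Box not p there: w:T. ✓
w: successors {u, x}; p and Diamond Box not p there: u:F, x:F. ✗
x: successors {y}; p and Diamond Box not p there: y:F. ✗
y: successors {s}; p and Diamond Box not p there: s:F. ✗
Satisfying worlds: {u, v}.

2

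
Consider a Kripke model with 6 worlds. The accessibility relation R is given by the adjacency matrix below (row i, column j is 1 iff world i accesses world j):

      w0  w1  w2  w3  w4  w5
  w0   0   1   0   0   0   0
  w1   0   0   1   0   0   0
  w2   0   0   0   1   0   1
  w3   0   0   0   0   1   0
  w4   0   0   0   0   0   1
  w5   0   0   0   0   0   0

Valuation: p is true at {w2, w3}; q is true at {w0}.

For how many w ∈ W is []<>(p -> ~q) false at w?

w0: successors {w1}; <>(p -> ~q) there: w1:T. ✓
w1: successors {w2}; <>(p -> ~q) there: w2:T. ✓
w2: successors {w3, w5}; <>(p -> ~q) there: w3:T, w5:F. ✗
w3: successors {w4}; <>(p -> ~q) there: w4:T. ✓
w4: successors {w5}; <>(p -> ~q) there: w5:F. ✗
w5: no successors, so []<>(p -> ~q) holds vacuously. ✓
Satisfying worlds: {w0, w1, w3, w5}.
So []<>(p -> ~q) fails at the other 2 worlds.

2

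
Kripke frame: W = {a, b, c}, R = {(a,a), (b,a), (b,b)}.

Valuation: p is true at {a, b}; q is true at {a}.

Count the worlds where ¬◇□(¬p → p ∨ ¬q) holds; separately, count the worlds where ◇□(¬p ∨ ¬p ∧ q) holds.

For ¬◇□(¬p → p ∨ ¬q):
a: ◇□(¬p → p ∨ ¬q) is T. ✗
b: ◇□(¬p → p ∨ ¬q) is T. ✗
c: ◇□(¬p → p ∨ ¬q) is F. ✓
— 1 world.
For ◇□(¬p ∨ ¬p ∧ q):
a: successors {a}; □(¬p ∨ ¬p ∧ q) there: a:F. ✗
b: successors {a, b}; □(¬p ∨ ¬p ∧ q) there: a:F, b:F. ✗
c: no successors, so ◇□(¬p ∨ ¬p ∧ q) fails. ✗
— 0 worlds.

1 and 0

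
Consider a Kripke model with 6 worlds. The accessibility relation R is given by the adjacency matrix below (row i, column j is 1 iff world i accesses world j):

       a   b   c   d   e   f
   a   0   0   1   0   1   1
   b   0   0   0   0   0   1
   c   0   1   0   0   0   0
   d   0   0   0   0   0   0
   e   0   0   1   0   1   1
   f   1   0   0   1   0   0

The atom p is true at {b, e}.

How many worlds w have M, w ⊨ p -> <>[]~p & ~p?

4

a: p is F, <>[]~p & ~p is T. ✓
b: p is T, <>[]~p & ~p is F. ✗
c: p is F, <>[]~p & ~p is T. ✓
d: p is F, <>[]~p & ~p is F. ✓
e: p is T, <>[]~p & ~p is F. ✗
f: p is F, <>[]~p & ~p is T. ✓
Satisfying worlds: {a, c, d, f}.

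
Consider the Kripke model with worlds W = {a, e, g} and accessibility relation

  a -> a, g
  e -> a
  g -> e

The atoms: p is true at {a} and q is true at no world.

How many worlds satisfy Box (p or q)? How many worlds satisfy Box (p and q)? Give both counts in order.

1 and 0

For Box (p or q):
a: successors {a, g}; p or q there: a:T, g:F. ✗
e: successors {a}; p or q there: a:T. ✓
g: successors {e}; p or q there: e:F. ✗
— 1 world.
For Box (p and q):
a: successors {a, g}; p and q there: a:F, g:F. ✗
e: successors {a}; p and q there: a:F. ✗
g: successors {e}; p and q there: e:F. ✗
— 0 worlds.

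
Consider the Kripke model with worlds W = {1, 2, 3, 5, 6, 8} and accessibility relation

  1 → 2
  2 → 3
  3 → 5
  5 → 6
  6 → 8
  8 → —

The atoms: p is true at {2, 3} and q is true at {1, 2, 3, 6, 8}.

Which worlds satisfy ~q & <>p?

∅

1: ~q is F, <>p is T. ✗
2: ~q is F, <>p is T. ✗
3: ~q is F, <>p is F. ✗
5: ~q is T, <>p is F. ✗
6: ~q is F, <>p is F. ✗
8: ~q is F, <>p is F. ✗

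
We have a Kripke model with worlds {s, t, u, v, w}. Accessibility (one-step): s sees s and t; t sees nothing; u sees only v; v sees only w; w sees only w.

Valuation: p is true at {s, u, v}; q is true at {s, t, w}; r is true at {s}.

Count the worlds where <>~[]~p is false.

4

s: successors {s, t}; ~[]~p there: s:T, t:F. ✓
t: no successors, so <>~[]~p fails. ✗
u: successors {v}; ~[]~p there: v:F. ✗
v: successors {w}; ~[]~p there: w:F. ✗
w: successors {w}; ~[]~p there: w:F. ✗
Satisfying worlds: {s}.
So <>~[]~p fails at the other 4 worlds.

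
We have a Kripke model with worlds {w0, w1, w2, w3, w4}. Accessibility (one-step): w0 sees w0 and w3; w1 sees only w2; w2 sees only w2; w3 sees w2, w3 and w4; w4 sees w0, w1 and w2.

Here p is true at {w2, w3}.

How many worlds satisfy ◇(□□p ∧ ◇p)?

4

w0: successors {w0, w3}; □□p ∧ ◇p there: w0:F, w3:F. ✗
w1: successors {w2}; □□p ∧ ◇p there: w2:T. ✓
w2: successors {w2}; □□p ∧ ◇p there: w2:T. ✓
w3: successors {w2, w3, w4}; □□p ∧ ◇p there: w2:T, w3:F, w4:F. ✓
w4: successors {w0, w1, w2}; □□p ∧ ◇p there: w0:F, w1:T, w2:T. ✓
Satisfying worlds: {w1, w2, w3, w4}.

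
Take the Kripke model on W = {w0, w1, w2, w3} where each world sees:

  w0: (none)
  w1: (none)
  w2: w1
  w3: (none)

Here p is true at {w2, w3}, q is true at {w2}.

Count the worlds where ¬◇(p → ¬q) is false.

1

w0: ◇(p → ¬q) is F. ✓
w1: ◇(p → ¬q) is F. ✓
w2: ◇(p → ¬q) is T. ✗
w3: ◇(p → ¬q) is F. ✓
Satisfying worlds: {w0, w1, w3}.
So ¬◇(p → ¬q) fails at the other 1 world.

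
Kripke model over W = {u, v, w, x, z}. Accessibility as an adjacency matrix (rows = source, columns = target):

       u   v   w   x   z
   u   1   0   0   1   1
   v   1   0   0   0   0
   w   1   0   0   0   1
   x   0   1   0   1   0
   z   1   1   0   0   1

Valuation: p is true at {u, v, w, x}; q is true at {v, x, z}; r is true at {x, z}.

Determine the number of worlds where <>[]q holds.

u: successors {u, x, z}; []q there: u:F, x:T, z:F. ✓
v: successors {u}; []q there: u:F. ✗
w: successors {u, z}; []q there: u:F, z:F. ✗
x: successors {v, x}; []q there: v:F, x:T. ✓
z: successors {u, v, z}; []q there: u:F, v:F, z:F. ✗
Satisfying worlds: {u, x}.

2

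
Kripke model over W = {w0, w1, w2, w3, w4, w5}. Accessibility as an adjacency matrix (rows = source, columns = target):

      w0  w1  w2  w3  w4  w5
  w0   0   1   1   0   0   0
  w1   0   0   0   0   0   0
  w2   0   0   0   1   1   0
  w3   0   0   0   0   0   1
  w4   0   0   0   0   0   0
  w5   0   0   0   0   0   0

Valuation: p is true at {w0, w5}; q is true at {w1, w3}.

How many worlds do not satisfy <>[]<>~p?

w0: successors {w1, w2}; []<>~p there: w1:T, w2:F. ✓
w1: no successors, so <>[]<>~p fails. ✗
w2: successors {w3, w4}; []<>~p there: w3:F, w4:T. ✓
w3: successors {w5}; []<>~p there: w5:T. ✓
w4: no successors, so <>[]<>~p fails. ✗
w5: no successors, so <>[]<>~p fails. ✗
Satisfying worlds: {w0, w2, w3}.
So <>[]<>~p fails at the other 3 worlds.

3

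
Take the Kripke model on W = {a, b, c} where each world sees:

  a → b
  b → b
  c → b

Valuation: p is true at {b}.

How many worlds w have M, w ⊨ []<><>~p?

0

a: successors {b}; <><>~p there: b:F. ✗
b: successors {b}; <><>~p there: b:F. ✗
c: successors {b}; <><>~p there: b:F. ✗
Satisfying worlds: ∅.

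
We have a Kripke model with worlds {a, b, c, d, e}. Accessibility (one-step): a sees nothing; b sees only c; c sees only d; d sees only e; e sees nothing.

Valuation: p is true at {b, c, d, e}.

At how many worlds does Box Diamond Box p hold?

4

a: no successors, so Box Diamond Box p holds vacuously. ✓
b: successors {c}; Diamond Box p there: c:T. ✓
c: successors {d}; Diamond Box p there: d:T. ✓
d: successors {e}; Diamond Box p there: e:F. ✗
e: no successors, so Box Diamond Box p holds vacuously. ✓
Satisfying worlds: {a, b, c, e}.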